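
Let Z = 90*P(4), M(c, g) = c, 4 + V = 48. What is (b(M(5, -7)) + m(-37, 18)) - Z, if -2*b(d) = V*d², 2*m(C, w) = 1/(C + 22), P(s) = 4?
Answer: -27301/30 ≈ -910.03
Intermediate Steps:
V = 44 (V = -4 + 48 = 44)
m(C, w) = 1/(2*(22 + C)) (m(C, w) = 1/(2*(C + 22)) = 1/(2*(22 + C)))
Z = 360 (Z = 90*4 = 360)
b(d) = -22*d²
(b(M(5, -7)) + m(-37, 18)) - Z = (-22*5² + 1/(2*(22 - 37))) - 1*360 = (-22*25 + (½)/(-15)) - 360 = (-550 + (½)*(-1/15)) - 360 = (-550 - 1/30) - 360 = -16501/30 - 360 = -27301/30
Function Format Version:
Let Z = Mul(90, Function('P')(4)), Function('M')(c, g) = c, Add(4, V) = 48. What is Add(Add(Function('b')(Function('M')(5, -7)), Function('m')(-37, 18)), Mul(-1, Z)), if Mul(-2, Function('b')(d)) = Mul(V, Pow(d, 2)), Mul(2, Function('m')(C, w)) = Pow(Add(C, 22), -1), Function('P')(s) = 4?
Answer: Rational(-27301, 30) ≈ -910.03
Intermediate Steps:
V = 44 (V = Add(-4, 48) = 44)
Function('m')(C, w) = Mul(Rational(1, 2), Pow(Add(22, C), -1)) (Function('m')(C, w) = Mul(Rational(1, 2), Pow(Add(C, 22), -1)) = Mul(Rational(1, 2), Pow(Add(22, C), -1)))
Z = 360 (Z = Mul(90, 4) = 360)
Function('b')(d) = Mul(-22, Pow(d, 2)) (Function('b')(d) = Mul(Rational(-1, 2), Mul(44, Pow(d, 2))) = Mul(-22, Pow(d, 2)))
Add(Add(Function('b')(Function('M')(5, -7)), Function('m')(-37, 18)), Mul(-1, Z)) = Add(Add(Mul(-22, Pow(5, 2)), Mul(Rational(1, 2), Pow(Add(22, -37), -1))), Mul(-1, 360)) = Add(Add(Mul(-22, 25), Mul(Rational(1, 2), Pow(-15, -1))), -360) = Add(Add(-550, Mul(Rational(1, 2), Rational(-1, 15))), -360) = Add(Add(-550, Rational(-1, 30)), -360) = Add(Rational(-16501, 30), -360) = Rational(-27301, 30)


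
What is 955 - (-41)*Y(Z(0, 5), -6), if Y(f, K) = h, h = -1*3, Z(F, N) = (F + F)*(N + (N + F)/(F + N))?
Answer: 832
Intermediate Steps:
Z(F, N) = 2*F*(1 + N) (Z(F, N) = (2*F)*(N + (F + N)/(F + N)) = (2*F)*(N + 1) = (2*F)*(1 + N) = 2*F*(1 + N))
h = -3
Y(f, K) = -3
955 - (-41)*Y(Z(0, 5), -6) = 955 - (-41)*(-3) = 955 - 1*123 = 955 - 123 = 832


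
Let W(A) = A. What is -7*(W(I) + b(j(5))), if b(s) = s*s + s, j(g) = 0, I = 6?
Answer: -42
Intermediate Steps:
b(s) = s + s**2 (b(s) = s**2 + s = s + s**2)
-7*(W(I) + b(j(5))) = -7*(6 + 0*(1 + 0)) = -7*(6 + 0*1) = -7*(6 + 0) = -7*6 = -42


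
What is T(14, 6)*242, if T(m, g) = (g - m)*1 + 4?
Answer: -968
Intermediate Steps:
T(m, g) = 4 + g - m (T(m, g) = (g - m) + 4 = 4 + g - m)
T(14, 6)*242 = (4 + 6 - 1*14)*242 = (4 + 6 - 14)*242 = -4*242 = -968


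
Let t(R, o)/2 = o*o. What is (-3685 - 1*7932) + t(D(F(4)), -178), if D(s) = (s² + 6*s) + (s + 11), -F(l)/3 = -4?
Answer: 51751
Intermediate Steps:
F(l) = 12 (F(l) = -3*(-4) = 12)
D(s) = 11 + s² + 7*s (D(s) = (s² + 6*s) + (11 + s) = 11 + s² + 7*s)
t(R, o) = 2*o² (t(R, o) = 2*(o*o) = 2*o²)
(-3685 - 1*7932) + t(D(F(4)), -178) = (-3685 - 1*7932) + 2*(-178)² = (-3685 - 7932) + 2*31684 = -11617 + 63368 = 51751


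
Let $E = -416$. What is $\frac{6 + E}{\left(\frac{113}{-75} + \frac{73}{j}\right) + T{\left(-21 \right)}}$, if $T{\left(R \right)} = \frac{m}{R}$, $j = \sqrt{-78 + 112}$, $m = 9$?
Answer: $- \frac{7435596000}{1433708921} - \frac{8249456250 \sqrt{34}}{1433708921} \approx -38.737$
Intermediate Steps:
$j = \sqrt{34} \approx 5.8309$
$T{\left(R \right)} = \frac{9}{R}$
$\frac{6 + E}{\left(\frac{113}{-75} + \frac{73}{j}\right) + T{\left(-21 \right)}} = \frac{6 - 416}{\left(\frac{113}{-75} + \frac{73}{\sqrt{34}}\right) + \frac{9}{-21}} = - \frac{410}{\left(113 \left(- \frac{1}{75}\right) + 73 \frac{\sqrt{34}}{34}\right) + 9 \left(- \frac{1}{21}\right)} = - \frac{410}{\left(- \frac{113}{75} + \frac{73 \sqrt{34}}{34}\right) - \frac{3}{7}} = - \frac{410}{- \frac{1016}{525} + \frac{73 \sqrt{34}}{34}}$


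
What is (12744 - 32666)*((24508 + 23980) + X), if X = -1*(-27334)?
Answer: -1510525884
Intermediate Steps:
X = 27334
(12744 - 32666)*((24508 + 23980) + X) = (12744 - 32666)*((24508 + 23980) + 27334) = -19922*(48488 + 27334) = -19922*75822 = -1510525884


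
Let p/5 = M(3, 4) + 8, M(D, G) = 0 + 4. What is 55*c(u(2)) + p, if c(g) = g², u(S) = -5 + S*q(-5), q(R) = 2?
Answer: 115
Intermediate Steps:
M(D, G) = 4
p = 60 (p = 5*(4 + 8) = 5*12 = 60)
u(S) = -5 + 2*S (u(S) = -5 + S*2 = -5 + 2*S)
55*c(u(2)) + p = 55*(-5 + 2*2)² + 60 = 55*(-5 + 4)² + 60 = 55*(-1)² + 60 = 55*1 + 60 = 55 + 60 = 115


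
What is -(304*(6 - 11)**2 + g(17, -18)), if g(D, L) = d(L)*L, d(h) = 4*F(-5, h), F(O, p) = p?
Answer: -8896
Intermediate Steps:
d(h) = 4*h
g(D, L) = 4*L**2 (g(D, L) = (4*L)*L = 4*L**2)
-(304*(6 - 11)**2 + g(17, -18)) = -(304*(6 - 11)**2 + 4*(-18)**2) = -(304*(-5)**2 + 4*324) = -(304*25 + 1296) = -(7600 + 1296) = -1*8896 = -8896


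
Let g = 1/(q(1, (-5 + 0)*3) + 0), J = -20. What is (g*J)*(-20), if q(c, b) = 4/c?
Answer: 100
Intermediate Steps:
g = 1/4 (g = 1/(4/1 + 0) = 1/(4*1 + 0) = 1/(4 + 0) = 1/4 ≈ 0.25000)
(g*J)*(-20) = ((1/4)*(-20))*(-20) = -5*(-20) = 100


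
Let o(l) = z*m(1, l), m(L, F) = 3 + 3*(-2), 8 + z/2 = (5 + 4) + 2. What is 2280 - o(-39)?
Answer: 2298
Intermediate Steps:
z = 6 (z = -16 + 2*((5 + 4) + 2) = -16 + 2*(9 + 2) = -16 + 2*11 = -16 + 22 = 6)
m(L, F) = -3 (m(L, F) = 3 - 6 = -3)
o(l) = -18 (o(l) = 6*(-3) = -18)
2280 - o(-39) = 2280 - 1*(-18) = 2280 + 18 = 2298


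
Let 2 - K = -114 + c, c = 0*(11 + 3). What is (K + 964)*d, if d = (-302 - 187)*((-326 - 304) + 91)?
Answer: 284656680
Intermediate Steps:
c = 0 (c = 0*14 = 0)
d = 263571 (d = -489*(-630 + 91) = -489*(-539) = 263571)
K = 116 (K = 2 - (-114 + 0) = 2 - 1*(-114) = 2 + 114 = 116)
(K + 964)*d = (116 + 964)*263571 = 1080*263571 = 284656680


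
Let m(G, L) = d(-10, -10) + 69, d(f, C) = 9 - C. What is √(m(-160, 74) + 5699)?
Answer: 3*√643 ≈ 76.072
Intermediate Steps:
m(G, L) = 88 (m(G, L) = (9 - 1*(-10)) + 69 = (9 + 10) + 69 = 19 + 69 = 88)
√(m(-160, 74) + 5699) = √(88 + 5699) = √5787 = 3*√643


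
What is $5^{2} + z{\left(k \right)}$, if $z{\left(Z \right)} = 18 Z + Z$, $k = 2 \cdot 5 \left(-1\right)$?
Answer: $-165$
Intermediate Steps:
$k = -10$ ($k = 10 \left(-1\right) = -10$)
$z{\left(Z \right)} = 19 Z$
$5^{2} + z{\left(k \right)} = 5^{2} + 19 \left(-10\right) = 25 - 190 = -165$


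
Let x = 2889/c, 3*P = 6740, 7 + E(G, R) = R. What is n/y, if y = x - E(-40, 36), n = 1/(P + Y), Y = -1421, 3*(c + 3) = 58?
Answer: 147/17948342 ≈ 8.1902e-6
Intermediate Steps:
c = 49/3 (c = -3 + (⅓)*58 = -3 + 58/3 = 49/3 ≈ 16.333)
E(G, R) = -7 + R
P = 6740/3 (P = (⅓)*6740 = 6740/3 ≈ 2246.7)
n = 3/2477 (n = 1/(6740/3 - 1421) = 1/(2477/3) = 3/2477 ≈ 0.0012111)
x = 8667/49 (x = 2889/(49/3) = 2889*(3/49) = 8667/49 ≈ 176.88)
y = 7246/49 (y = 8667/49 - (-7 + 36) = 8667/49 - 1*29 = 8667/49 - 29 = 7246/49 ≈ 147.88)
n/y = 3/(2477*(7246/49)) = (3/2477)*(49/7246) = 147/17948342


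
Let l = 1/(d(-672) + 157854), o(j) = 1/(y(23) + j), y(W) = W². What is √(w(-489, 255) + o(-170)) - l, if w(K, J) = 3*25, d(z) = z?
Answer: -1/157182 + √9666434/359 ≈ 8.6604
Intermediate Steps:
o(j) = 1/(529 + j) (o(j) = 1/(23² + j) = 1/(529 + j))
w(K, J) = 75
l = 1/157182 (l = 1/(-672 + 157854) = 1/157182 ≈ 6.3621e-6)
√(w(-489, 255) + o(-170)) - l = √(75 + 1/(529 - 170)) - 1*1/157182 = √(75 + 1/359) - 1/157182 = √(26926/359) - 1/157182 = √9666434/359 - 1/157182 = -1/157182 + √9666434/359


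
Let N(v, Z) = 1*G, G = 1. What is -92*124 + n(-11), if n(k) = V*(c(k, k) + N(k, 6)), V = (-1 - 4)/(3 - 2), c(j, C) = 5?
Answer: -11438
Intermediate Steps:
V = -5 (V = -5/1 = -5*1 = -5)
N(v, Z) = 1 (N(v, Z) = 1*1 = 1)
n(k) = -30 (n(k) = -5*(5 + 1) = -5*6 = -30)
-92*124 + n(-11) = -92*124 - 30 = -11408 - 30 = -11438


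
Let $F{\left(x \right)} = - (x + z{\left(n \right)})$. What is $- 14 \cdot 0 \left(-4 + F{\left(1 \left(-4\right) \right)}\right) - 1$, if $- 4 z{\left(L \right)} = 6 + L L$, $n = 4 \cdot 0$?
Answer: $-1$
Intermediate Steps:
$n = 0$
$z{\left(L \right)} = - \frac{3}{2} - \frac{L^{2}}{4}$ ($z{\left(L \right)} = - \frac{6 + L L}{4} = - \frac{6 + L^{2}}{4} = - \frac{3}{2} - \frac{L^{2}}{4}$)
$F{\left(x \right)} = \frac{3}{2} - x$ ($F{\left(x \right)} = - (x - \left(\frac{3}{2} + \frac{0^{2}}{4}\right)) = - (x - \frac{3}{2}) = - (- \frac{3}{2} + x) = \frac{3}{2} - x$)
$- 14 \cdot 0 \left(-4 + F{\left(1 \left(-4\right) \right)}\right) - 1 = - 14 \cdot 0 \left(-4 - \left(- \frac{3}{2} + 1 \left(-4\right)\right)\right) - 1 = - 14 \cdot 0 \left(-4 + \left(\frac{3}{2} - -4\right)\right) - 1 = - 14 \cdot 0 \left(-4 + \left(\frac{3}{2} + 4\right)\right) - 1 = - 14 \cdot 0 \left(-4 + \frac{11}{2}\right) - 1 = - 14 \cdot 0 \cdot \frac{3}{2} - 1 = \left(-14\right) 0 - 1 = 0 - 1 = -1$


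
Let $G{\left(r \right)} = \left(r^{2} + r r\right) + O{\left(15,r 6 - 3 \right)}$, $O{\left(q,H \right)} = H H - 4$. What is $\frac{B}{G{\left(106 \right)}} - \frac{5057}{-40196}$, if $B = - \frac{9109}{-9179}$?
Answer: $\frac{1510965667095}{12009816854476} \approx 0.12581$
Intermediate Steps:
$B = \frac{9109}{9179}$ ($B = \left(-9109\right) \left(- \frac{1}{9179}\right) = \frac{9109}{9179} \approx 0.99237$)
$O{\left(q,H \right)} = -4 + H^{2}$ ($O{\left(q,H \right)} = H^{2} - 4 = -4 + H^{2}$)
$G{\left(r \right)} = -4 + \left(-3 + 6 r\right)^{2} + 2 r^{2}$ ($G{\left(r \right)} = \left(r^{2} + r r\right) + \left(-4 + \left(r 6 - 3\right)^{2}\right) = \left(r^{2} + r^{2}\right) + \left(-4 + \left(6 r - 3\right)^{2}\right) = 2 r^{2} + \left(-4 + \left(-3 + 6 r\right)^{2}\right) = -4 + \left(-3 + 6 r\right)^{2} + 2 r^{2}$)
$\frac{B}{G{\left(106 \right)}} - \frac{5057}{-40196} = \frac{9109}{9179 \left(5 - 3816 + 38 \cdot 106^{2}\right)} - \frac{5057}{-40196} = \frac{9109}{9179 \left(5 - 3816 + 38 \cdot 11236\right)} - - \frac{389}{3092} = \frac{9109}{9179 \left(5 - 3816 + 426968\right)} + \frac{389}{3092} = \frac{9109}{9179 \cdot 423157} + \frac{389}{3092} = \frac{9109}{9179} \cdot \frac{1}{423157} + \frac{389}{3092} = \frac{9109}{3884158103} + \frac{389}{3092} = \frac{1510965667095}{12009816854476}$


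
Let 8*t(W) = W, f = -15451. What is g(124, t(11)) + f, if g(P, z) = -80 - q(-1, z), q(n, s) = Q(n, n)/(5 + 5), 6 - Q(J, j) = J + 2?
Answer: -31063/2 ≈ -15532.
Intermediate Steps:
Q(J, j) = 4 - J (Q(J, j) = 6 - (J + 2) = 6 - (2 + J) = 6 + (-2 - J) = 4 - J)
q(n, s) = 2/5 - n/10 (q(n, s) = (4 - n)/(5 + 5) = (4 - n)/10 = (4 - n)*(1/10) = 2/5 - n/10)
t(W) = W/8
g(P, z) = -161/2 (g(P, z) = -80 - (2/5 - 1/10*(-1)) = -80 - (2/5 + 1/10) = -80 - 1*1/2 = -80 - 1/2 = -161/2)
g(124, t(11)) + f = -161/2 - 15451 = -31063/2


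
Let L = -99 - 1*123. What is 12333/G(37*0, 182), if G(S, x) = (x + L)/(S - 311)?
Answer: 3835563/40 ≈ 95889.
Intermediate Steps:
L = -222 (L = -99 - 123 = -222)
G(S, x) = (-222 + x)/(-311 + S) (G(S, x) = (x - 222)/(S - 311) = (-222 + x)/(-311 + S))
12333/G(37*0, 182) = 12333/(((-222 + 182)/(-311 + 37*0))) = 12333/((-40/(-311 + 0))) = 12333/((-40/(-311))) = 12333/((-1/311*(-40))) = 12333/(40/311) = 12333*(311/40) = 3835563/40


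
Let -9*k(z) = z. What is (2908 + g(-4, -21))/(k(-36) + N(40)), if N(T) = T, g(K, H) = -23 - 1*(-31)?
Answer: 729/11 ≈ 66.273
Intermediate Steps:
k(z) = -z/9
g(K, H) = 8 (g(K, H) = -23 + 31 = 8)
(2908 + g(-4, -21))/(k(-36) + N(40)) = (2908 + 8)/(-1/9*(-36) + 40) = 2916/(4 + 40) = 2916/44 = 2916*(1/44) = 729/11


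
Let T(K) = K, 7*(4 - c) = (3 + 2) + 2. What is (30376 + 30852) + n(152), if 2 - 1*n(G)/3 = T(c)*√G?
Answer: 61234 - 18*√38 ≈ 61123.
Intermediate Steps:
c = 3 (c = 4 - ((3 + 2) + 2)/7 = 4 - (5 + 2)/7 = 4 - ⅐*7 = 4 - 1 = 3)
n(G) = 6 - 9*√G
(30376 + 30852) + n(152) = (30376 + 30852) + (6 - 18*√38) = 61228 + (6 - 18*√38) = 61234 - 18*√38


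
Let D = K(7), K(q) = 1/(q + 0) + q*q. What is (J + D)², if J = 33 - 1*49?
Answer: 53824/49 ≈ 1098.4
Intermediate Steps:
J = -16 (J = 33 - 49 = -16)
K(q) = 1/q + q²
D = 344/7 (D = (1 + 7³)/7 = (1 + 343)/7 = (⅐)*344 = 344/7 ≈ 49.143)
(J + D)² = (-16 + 344/7)² = (232/7)² = 53824/49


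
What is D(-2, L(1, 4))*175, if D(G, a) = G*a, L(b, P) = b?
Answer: -350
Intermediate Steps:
D(-2, L(1, 4))*175 = -2*1*175 = -2*175 = -350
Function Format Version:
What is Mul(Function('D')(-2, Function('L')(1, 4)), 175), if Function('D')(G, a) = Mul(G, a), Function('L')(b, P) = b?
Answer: -350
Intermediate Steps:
Mul(Function('D')(-2, Function('L')(1, 4)), 175) = Mul(Mul(-2, 1), 175) = Mul(-2, 175) = -350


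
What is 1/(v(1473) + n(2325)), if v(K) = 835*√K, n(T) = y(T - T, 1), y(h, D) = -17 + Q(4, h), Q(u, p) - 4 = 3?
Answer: 2/205402465 + 167*√1473/205402465 ≈ 3.1214e-5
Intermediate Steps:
Q(u, p) = 7 (Q(u, p) = 4 + 3 = 7)
y(h, D) = -10 (y(h, D) = -17 + 7 = -10)
n(T) = -10
1/(v(1473) + n(2325)) = 1/(835*√1473 - 10) = 1/(-10 + 835*√1473)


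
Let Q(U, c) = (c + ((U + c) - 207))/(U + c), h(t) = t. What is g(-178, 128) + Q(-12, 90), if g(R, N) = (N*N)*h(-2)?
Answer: -65537/2 ≈ -32769.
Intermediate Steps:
Q(U, c) = (-207 + U + 2*c)/(U + c) (Q(U, c) = (c + (-207 + U + c))/(U + c) = (-207 + U + 2*c)/(U + c))
g(R, N) = -2*N**2 (g(R, N) = (N*N)*(-2) = N**2*(-2) = -2*N**2)
g(-178, 128) + Q(-12, 90) = -2*128**2 + (-207 - 12 + 2*90)/(-12 + 90) = -2*16384 + (-207 - 12 + 180)/78 = -32768 + (1/78)*(-39) = -32768 - 1/2 = -65537/2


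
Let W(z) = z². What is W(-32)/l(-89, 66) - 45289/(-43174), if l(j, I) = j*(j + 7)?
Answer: 187364649/157541926 ≈ 1.1893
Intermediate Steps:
l(j, I) = j*(7 + j)
W(-32)/l(-89, 66) - 45289/(-43174) = (-32)²/((-89*(7 - 89))) - 45289/(-43174) = 1024/((-89*(-82))) - 45289*(-1/43174) = 1024/7298 + 45289/43174 = 1024*(1/7298) + 45289/43174 = 512/3649 + 45289/43174 = 187364649/157541926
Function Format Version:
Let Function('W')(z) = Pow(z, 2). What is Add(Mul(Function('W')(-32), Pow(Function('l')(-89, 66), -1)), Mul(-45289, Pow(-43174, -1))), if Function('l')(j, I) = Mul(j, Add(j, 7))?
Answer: Rational(187364649, 157541926) ≈ 1.1893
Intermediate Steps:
Function('l')(j, I) = Mul(j, Add(7, j))
Add(Mul(Function('W')(-32), Pow(Function('l')(-89, 66), -1)), Mul(-45289, Pow(-43174, -1))) = Add(Mul(Pow(-32, 2), Pow(Mul(-89, Add(7, -89)), -1)), Mul(-45289, Pow(-43174, -1))) = Add(Mul(1024, Pow(Mul(-89, -82), -1)), Mul(-45289, Rational(-1, 43174))) = Add(Mul(1024, Pow(7298, -1)), Rational(45289, 43174)) = Add(Mul(1024, Rational(1, 7298)), Rational(45289, 43174)) = Add(Rational(512, 3649), Rational(45289, 43174)) = Rational(187364649, 157541926)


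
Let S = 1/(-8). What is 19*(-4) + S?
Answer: -609/8 ≈ -76.125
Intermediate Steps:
S = -⅛ ≈ -0.12500
19*(-4) + S = 19*(-4) - ⅛ = -76 - ⅛ = -609/8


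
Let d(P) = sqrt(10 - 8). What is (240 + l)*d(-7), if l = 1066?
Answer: 1306*sqrt(2) ≈ 1847.0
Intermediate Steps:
d(P) = sqrt(2)
(240 + l)*d(-7) = (240 + 1066)*sqrt(2) = 1306*sqrt(2)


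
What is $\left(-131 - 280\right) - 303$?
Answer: $-714$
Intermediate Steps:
$\left(-131 - 280\right) - 303 = -411 - 303 = -714$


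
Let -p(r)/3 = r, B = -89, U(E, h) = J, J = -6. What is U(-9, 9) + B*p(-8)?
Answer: -2142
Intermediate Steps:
U(E, h) = -6
p(r) = -3*r
U(-9, 9) + B*p(-8) = -6 - (-267)*(-8) = -6 - 89*24 = -6 - 2136 = -2142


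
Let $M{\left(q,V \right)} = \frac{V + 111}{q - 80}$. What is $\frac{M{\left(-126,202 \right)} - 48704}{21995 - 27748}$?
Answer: $\frac{10033337}{1185118} \approx 8.4661$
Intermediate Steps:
$M{\left(q,V \right)} = \frac{111 + V}{-80 + q}$
$\frac{M{\left(-126,202 \right)} - 48704}{21995 - 27748} = \frac{\frac{111 + 202}{-80 - 126} - 48704}{21995 - 27748} = \frac{\frac{1}{-206} \cdot 313 - 48704}{-5753} = \left(\left(- \frac{1}{206}\right) 313 - 48704\right) \left(- \frac{1}{5753}\right) = \left(- \frac{313}{206} - 48704\right) \left(- \frac{1}{5753}\right) = \left(- \frac{10033337}{206}\right) \left(- \frac{1}{5753}\right) = \frac{10033337}{1185118}$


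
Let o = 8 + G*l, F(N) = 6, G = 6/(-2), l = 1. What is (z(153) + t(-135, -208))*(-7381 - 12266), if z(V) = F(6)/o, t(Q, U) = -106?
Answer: 10295028/5 ≈ 2.0590e+6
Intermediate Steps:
G = -3 (G = 6*(-½) = -3)
o = 5 (o = 8 - 3*1 = 8 - 3 = 5)
z(V) = 6/5
(z(153) + t(-135, -208))*(-7381 - 12266) = (6/5 - 106)*(-7381 - 12266) = -524/5*(-19647) = 10295028/5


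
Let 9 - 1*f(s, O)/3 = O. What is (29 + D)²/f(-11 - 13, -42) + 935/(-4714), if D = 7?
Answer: 662921/80138 ≈ 8.2722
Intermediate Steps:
f(s, O) = 27 - 3*O
(29 + D)²/f(-11 - 13, -42) + 935/(-4714) = (29 + 7)²/(27 - 3*(-42)) + 935/(-4714) = 36²/(27 + 126) + 935*(-1/4714) = 1296/153 - 935/4714 = 1296*(1/153) - 935/4714 = 144/17 - 935/4714 = 662921/80138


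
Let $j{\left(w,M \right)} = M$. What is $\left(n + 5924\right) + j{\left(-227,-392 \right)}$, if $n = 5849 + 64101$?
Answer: $75482$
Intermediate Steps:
$n = 69950$
$\left(n + 5924\right) + j{\left(-227,-392 \right)} = \left(69950 + 5924\right) - 392 = 75874 - 392 = 75482$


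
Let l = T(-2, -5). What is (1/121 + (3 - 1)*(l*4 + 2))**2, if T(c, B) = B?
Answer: 18966025/14641 ≈ 1295.4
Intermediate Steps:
l = -5
(1/121 + (3 - 1)*(l*4 + 2))**2 = (1/121 + (3 - 1)*(-5*4 + 2))**2 = (1/121 + 2*(-20 + 2))**2 = (1/121 + 2*(-18))**2 = (1/121 - 36)**2 = (-4355/121)**2 = 18966025/14641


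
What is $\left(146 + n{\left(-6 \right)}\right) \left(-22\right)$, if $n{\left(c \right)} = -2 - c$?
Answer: $-3300$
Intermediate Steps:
$\left(146 + n{\left(-6 \right)}\right) \left(-22\right) = \left(146 - -4\right) \left(-22\right) = \left(146 + \left(-2 + 6\right)\right) \left(-22\right) = \left(146 + 4\right) \left(-22\right) = 150 \left(-22\right) = -3300$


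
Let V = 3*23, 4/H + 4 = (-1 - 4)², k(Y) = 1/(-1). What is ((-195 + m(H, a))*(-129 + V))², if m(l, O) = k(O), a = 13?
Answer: 138297600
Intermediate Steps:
k(Y) = -1
H = 4/21 (H = 4/(-4 + (-1 - 4)²) = 4/(-4 + (-5)²) = 4/(-4 + 25) = 4/21 ≈ 0.19048)
m(l, O) = -1
V = 69
((-195 + m(H, a))*(-129 + V))² = ((-195 - 1)*(-129 + 69))² = (-196*(-60))² = 11760² = 138297600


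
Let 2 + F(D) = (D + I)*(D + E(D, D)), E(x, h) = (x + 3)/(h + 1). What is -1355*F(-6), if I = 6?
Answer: 2710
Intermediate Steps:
E(x, h) = (3 + x)/(1 + h)
F(D) = -2 + (6 + D)*(D + (3 + D)/(1 + D)) (F(D) = -2 + (D + 6)*(D + (3 + D)/(1 + D)) = -2 + (6 + D)*(D + (3 + D)/(1 + D)))
-1355*F(-6) = -1355*(16 + (-6)³ + 8*(-6)² + 13*(-6))/(1 - 6) = -1355*(16 - 216 + 8*36 - 78)/(-5) = -(-271)*(16 - 216 + 288 - 78) = -(-271)*10 = -1355*(-2) = 2710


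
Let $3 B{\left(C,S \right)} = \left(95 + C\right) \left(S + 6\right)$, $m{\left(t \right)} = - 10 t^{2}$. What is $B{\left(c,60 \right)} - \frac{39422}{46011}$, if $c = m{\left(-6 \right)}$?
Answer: $- \frac{268283552}{46011} \approx -5830.9$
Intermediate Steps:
$c = -360$ ($c = - 10 \left(-6\right)^{2} = \left(-10\right) 36 = -360$)
$B{\left(C,S \right)} = \frac{\left(6 + S\right) \left(95 + C\right)}{3}$ ($B{\left(C,S \right)} = \frac{\left(95 + C\right) \left(S + 6\right)}{3} = \frac{\left(95 + C\right) \left(6 + S\right)}{3} = \frac{\left(6 + S\right) \left(95 + C\right)}{3}$)
$B{\left(c,60 \right)} - \frac{39422}{46011} = \left(190 + 2 \left(-360\right) + \frac{95}{3} \cdot 60 + \frac{1}{3} \left(-360\right) 60\right) - \frac{39422}{46011} = \left(190 - 720 + 1900 - 7200\right) - 39422 \cdot \frac{1}{46011} = -5830 - \frac{39422}{46011} = - \frac{268283552}{46011}$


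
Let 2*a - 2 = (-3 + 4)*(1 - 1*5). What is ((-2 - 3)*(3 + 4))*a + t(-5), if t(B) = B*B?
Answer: 60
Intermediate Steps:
t(B) = B²
a = -1 (a = 1 + ((-3 + 4)*(1 - 1*5))/2 = 1 + (1*(1 - 5))/2 = 1 + (1*(-4))/2 = 1 + (½)*(-4) = 1 - 2 = -1)
((-2 - 3)*(3 + 4))*a + t(-5) = ((-2 - 3)*(3 + 4))*(-1) + (-5)² = -5*7*(-1) + 25 = -35*(-1) + 25 = 35 + 25 = 60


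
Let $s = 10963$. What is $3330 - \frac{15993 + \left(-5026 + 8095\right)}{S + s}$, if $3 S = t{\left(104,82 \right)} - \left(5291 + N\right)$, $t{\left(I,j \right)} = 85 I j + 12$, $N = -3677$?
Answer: $\frac{2517978924}{756167} \approx 3329.9$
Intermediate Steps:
$t{\left(I,j \right)} = 12 + 85 I j$ ($t{\left(I,j \right)} = 85 I j + 12 = 12 + 85 I j$)
$S = \frac{723278}{3}$ ($S = \frac{\left(12 + 85 \cdot 104 \cdot 82\right) - \left(5291 - 3677\right)}{3} = \frac{\left(12 + 724880\right) - 1614}{3} = \frac{724892 - 1614}{3} = \frac{1}{3} \cdot 723278 = \frac{723278}{3} \approx 2.4109 \cdot 10^{5}$)
$3330 - \frac{15993 + \left(-5026 + 8095\right)}{S + s} = 3330 - \frac{15993 + \left(-5026 + 8095\right)}{\frac{723278}{3} + 10963} = 3330 - \frac{15993 + 3069}{\frac{756167}{3}} = 3330 - 19062 \cdot \frac{3}{756167} = 3330 - \frac{57186}{756167} = \frac{2517978924}{756167}$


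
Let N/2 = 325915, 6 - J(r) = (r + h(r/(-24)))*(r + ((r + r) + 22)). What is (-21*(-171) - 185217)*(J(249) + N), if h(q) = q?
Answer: -340246070271/4 ≈ -8.5062e+10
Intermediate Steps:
J(r) = 6 - 23*r*(22 + 3*r)/24 (J(r) = 6 - (r + r/(-24))*(r + ((r + r) + 22)) = 6 - (r + r*(-1/24))*(r + (2*r + 22)) = 6 - (r - r/24)*(r + (22 + 2*r)) = 6 - 23*r/24*(22 + 3*r) = 6 - 23*r*(22 + 3*r)/24)
N = 651830 (N = 2*325915 = 651830)
(-21*(-171) - 185217)*(J(249) + N) = (-21*(-171) - 185217)*((6 - 253/12*249 - 23/8*249**2) + 651830) = (3591 - 185217)*((6 - 20999/4 - 23/8*62001) + 651830) = -181626*((6 - 20999/4 - 1426023/8) + 651830) = -181626*(-1467973/8 + 651830) = -181626*3746667/8 = -340246070271/4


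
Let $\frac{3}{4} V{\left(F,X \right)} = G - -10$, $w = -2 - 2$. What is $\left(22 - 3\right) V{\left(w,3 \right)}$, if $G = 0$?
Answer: $\frac{760}{3} \approx 253.33$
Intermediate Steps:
$w = -4$ ($w = -2 - 2 = -4$)
$V{\left(F,X \right)} = \frac{40}{3}$ ($V{\left(F,X \right)} = \frac{4 \left(0 - -10\right)}{3} = \frac{4 \left(0 + 10\right)}{3} = \frac{4}{3} \cdot 10 = \frac{40}{3}$)
$\left(22 - 3\right) V{\left(w,3 \right)} = \left(22 - 3\right) \frac{40}{3} = 19 \cdot \frac{40}{3} = \frac{760}{3}$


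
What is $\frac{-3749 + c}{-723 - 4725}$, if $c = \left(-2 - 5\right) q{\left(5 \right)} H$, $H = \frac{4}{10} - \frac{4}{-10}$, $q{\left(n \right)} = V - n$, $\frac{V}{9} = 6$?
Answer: $\frac{20117}{27240} \approx 0.73851$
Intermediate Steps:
$V = 54$ ($V = 9 \cdot 6 = 54$)
$q{\left(n \right)} = 54 - n$
$H = \frac{4}{5}$ ($H = 4 \cdot \frac{1}{10} - - \frac{2}{5} = \frac{2}{5} + \frac{2}{5} = \frac{4}{5} \approx 0.8$)
$c = - \frac{1372}{5}$ ($c = \left(-2 - 5\right) \left(54 - 5\right) \frac{4}{5} = - 7 \left(54 - 5\right) \frac{4}{5} = \left(-7\right) 49 \cdot \frac{4}{5} = \left(-343\right) \frac{4}{5} = - \frac{1372}{5} \approx -274.4$)
$\frac{-3749 + c}{-723 - 4725} = \frac{-3749 - \frac{1372}{5}}{-723 - 4725} = - \frac{20117}{5 \left(-5448\right)} = \left(- \frac{20117}{5}\right) \left(- \frac{1}{5448}\right) = \frac{20117}{27240}$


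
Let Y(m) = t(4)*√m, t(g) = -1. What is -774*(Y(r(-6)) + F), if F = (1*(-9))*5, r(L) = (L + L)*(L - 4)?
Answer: 34830 + 1548*√30 ≈ 43309.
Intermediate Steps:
r(L) = 2*L*(-4 + L) (r(L) = (2*L)*(-4 + L) = 2*L*(-4 + L))
F = -45 (F = -9*5 = -45)
Y(m) = -√m
-774*(Y(r(-6)) + F) = -774*(-√(2*(-6)*(-4 - 6)) - 45) = -774*(-√(2*(-6)*(-10)) - 45) = -774*(-√120 - 45) = -774*(-2*√30 - 45) = -774*(-45 - 2*√30) = 34830 + 1548*√30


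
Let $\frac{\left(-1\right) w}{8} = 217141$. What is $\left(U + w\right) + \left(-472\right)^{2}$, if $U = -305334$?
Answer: $-1819678$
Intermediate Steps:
$w = -1737128$ ($w = \left(-8\right) 217141 = -1737128$)
$\left(U + w\right) + \left(-472\right)^{2} = \left(-305334 - 1737128\right) + \left(-472\right)^{2} = -2042462 + 222784 = -1819678$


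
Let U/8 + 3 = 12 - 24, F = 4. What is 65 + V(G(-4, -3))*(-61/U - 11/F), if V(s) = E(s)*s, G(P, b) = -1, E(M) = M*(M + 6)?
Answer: 1291/24 ≈ 53.792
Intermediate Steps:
E(M) = M*(6 + M)
U = -120 (U = -24 + 8*(12 - 24) = -24 + 8*(-12) = -24 - 96 = -120)
V(s) = s²*(6 + s) (V(s) = (s*(6 + s))*s = s²*(6 + s))
65 + V(G(-4, -3))*(-61/U - 11/F) = 65 + ((-1)²*(6 - 1))*(-61/(-120) - 11/4) = 65 + (1*5)*(-61*(-1/120) - 11*¼) = 65 + 5*(61/120 - 11/4) = 65 + 5*(-269/120) = 65 - 269/24 = 1291/24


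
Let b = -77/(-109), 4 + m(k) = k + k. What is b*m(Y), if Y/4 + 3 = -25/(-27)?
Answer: -42812/2943 ≈ -14.547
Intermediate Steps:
Y = -224/27 (Y = -12 + 4*(-25/(-27)) = -12 + 4*(-25*(-1/27)) = -12 + 4*(25/27) = -12 + 100/27 = -224/27 ≈ -8.2963)
m(k) = -4 + 2*k (m(k) = -4 + (k + k) = -4 + 2*k)
b = 77/109 (b = -77*(-1/109) = 77/109 ≈ 0.70642)
b*m(Y) = 77*(-4 + 2*(-224/27))/109 = 77*(-4 - 448/27)/109 = (77/109)*(-556/27) = -42812/2943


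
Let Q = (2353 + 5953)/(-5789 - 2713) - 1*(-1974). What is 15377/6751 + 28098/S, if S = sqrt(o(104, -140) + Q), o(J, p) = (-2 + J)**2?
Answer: 15377/6751 + 28098*sqrt(8946607839)/10522945 ≈ 254.84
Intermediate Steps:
Q = 8387321/4251 (Q = 8306/(-8502) + 1974 = 8306*(-1/8502) + 1974 = -4153/4251 + 1974 = 8387321/4251 ≈ 1973.0)
S = 5*sqrt(8946607839)/4251 (S = sqrt((-2 + 104)**2 + 8387321/4251) = sqrt(102**2 + 8387321/4251) = sqrt(10404 + 8387321/4251) = sqrt(52614725/4251) = 5*sqrt(8946607839)/4251 ≈ 111.25)
15377/6751 + 28098/S = 15377/6751 + 28098/((5*sqrt(8946607839)/4251)) = 15377*(1/6751) + 28098*(sqrt(8946607839)/10522945) = 15377/6751 + 28098*sqrt(8946607839)/10522945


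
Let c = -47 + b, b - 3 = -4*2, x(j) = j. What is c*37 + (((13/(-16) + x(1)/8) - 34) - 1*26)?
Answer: -31755/16 ≈ -1984.7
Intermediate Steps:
b = -5 (b = 3 - 4*2 = 3 - 8 = -5)
c = -52 (c = -47 - 5 = -52)
c*37 + (((13/(-16) + x(1)/8) - 34) - 1*26) = -52*37 + (((13/(-16) + 1/8) - 34) - 1*26) = -1924 + (((13*(-1/16) + 1*(1/8)) - 34) - 26) = -1924 + (((-13/16 + 1/8) - 34) - 26) = -1924 + ((-11/16 - 34) - 26) = -1924 + (-555/16 - 26) = -1924 - 971/16 = -31755/16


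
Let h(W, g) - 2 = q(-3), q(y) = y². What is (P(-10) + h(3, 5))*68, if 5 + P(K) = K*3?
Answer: -1632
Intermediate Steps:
P(K) = -5 + 3*K (P(K) = -5 + K*3 = -5 + 3*K)
h(W, g) = 11 (h(W, g) = 2 + (-3)² = 2 + 9 = 11)
(P(-10) + h(3, 5))*68 = ((-5 + 3*(-10)) + 11)*68 = ((-5 - 30) + 11)*68 = (-35 + 11)*68 = -24*68 = -1632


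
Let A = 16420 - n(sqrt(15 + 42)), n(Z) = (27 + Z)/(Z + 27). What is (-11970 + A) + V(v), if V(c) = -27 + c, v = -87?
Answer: 4335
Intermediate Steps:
n(Z) = 1 (n(Z) = (27 + Z)/(27 + Z) = 1)
A = 16419 (A = 16420 - 1*1 = 16420 - 1 = 16419)
(-11970 + A) + V(v) = (-11970 + 16419) + (-27 - 87) = 4449 - 114 = 4335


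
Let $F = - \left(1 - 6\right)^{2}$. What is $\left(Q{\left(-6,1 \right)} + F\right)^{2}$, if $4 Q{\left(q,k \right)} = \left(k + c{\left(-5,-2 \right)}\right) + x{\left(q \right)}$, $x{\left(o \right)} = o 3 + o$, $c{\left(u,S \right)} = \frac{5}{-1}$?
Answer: $1024$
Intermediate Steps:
$c{\left(u,S \right)} = -5$ ($c{\left(u,S \right)} = 5 \left(-1\right) = -5$)
$x{\left(o \right)} = 4 o$ ($x{\left(o \right)} = 3 o + o = 4 o$)
$F = -25$ ($F = - \left(-5\right)^{2} = \left(-1\right) 25 = -25$)
$Q{\left(q,k \right)} = - \frac{5}{4} + q + \frac{k}{4}$ ($Q{\left(q,k \right)} = \frac{\left(k - 5\right) + 4 q}{4} = \frac{\left(-5 + k\right) + 4 q}{4} = \frac{-5 + k + 4 q}{4} = - \frac{5}{4} + q + \frac{k}{4}$)
$\left(Q{\left(-6,1 \right)} + F\right)^{2} = \left(\left(- \frac{5}{4} - 6 + \frac{1}{4} \cdot 1\right) - 25\right)^{2} = \left(\left(- \frac{5}{4} - 6 + \frac{1}{4}\right) - 25\right)^{2} = \left(-7 - 25\right)^{2} = \left(-32\right)^{2} = 1024$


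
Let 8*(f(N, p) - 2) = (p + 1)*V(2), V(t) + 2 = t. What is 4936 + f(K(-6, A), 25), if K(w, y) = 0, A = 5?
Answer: 4938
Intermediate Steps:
V(t) = -2 + t
f(N, p) = 2 (f(N, p) = 2 + ((p + 1)*(-2 + 2))/8 = 2 + ((1 + p)*0)/8 = 2 + (1/8)*0 = 2 + 0 = 2)
4936 + f(K(-6, A), 25) = 4936 + 2 = 4938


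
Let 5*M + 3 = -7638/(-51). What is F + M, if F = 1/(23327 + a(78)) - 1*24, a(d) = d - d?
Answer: 2122774/396559 ≈ 5.3530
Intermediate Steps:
a(d) = 0
M = 499/17 (M = -3/5 + (-7638/(-51))/5 = -3/5 + (-7638*(-1)/51)/5 = -3/5 + (-134*(-19/17))/5 = -3/5 + (1/5)*(2546/17) = -3/5 + 2546/85 = 499/17 ≈ 29.353)
F = -559847/23327 (F = 1/(23327 + 0) - 1*24 = 1/23327 - 24 = -559847/23327 ≈ -24.000)
F + M = -559847/23327 + 499/17 = 2122774/396559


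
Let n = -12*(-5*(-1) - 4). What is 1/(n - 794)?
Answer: -1/806 ≈ -0.0012407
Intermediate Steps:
n = -12 (n = -12*(5 - 4) = -12*1 = -12)
1/(n - 794) = 1/(-12 - 794) = 1/(-806) = -1/806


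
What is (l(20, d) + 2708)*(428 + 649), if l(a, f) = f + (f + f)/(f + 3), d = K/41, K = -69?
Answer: 358169992/123 ≈ 2.9120e+6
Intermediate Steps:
d = -69/41 ≈ -1.6829
l(a, f) = f + 2*f/(3 + f) (l(a, f) = f + (2*f)/(3 + f) = f + 2*f/(3 + f))
(l(20, d) + 2708)*(428 + 649) = (-69*(5 - 69/41)/(41*(3 - 69/41)) + 2708)*(428 + 649) = (-69/41*136/41/54/41 + 2708)*1077 = (-69/41*41/54*136/41 + 2708)*1077 = (-1564/369 + 2708)*1077 = (997688/369)*1077 = 358169992/123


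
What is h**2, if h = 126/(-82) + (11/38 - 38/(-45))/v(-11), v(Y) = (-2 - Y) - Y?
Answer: 4306044160201/1966164840000 ≈ 2.1901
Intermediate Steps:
v(Y) = -2 - 2*Y
h = -2075101/1402200 (h = 126/(-82) + (11/38 - 38/(-45))/(-2 - 2*(-11)) = 126*(-1/82) + (11*(1/38) - 38*(-1/45))/(-2 + 22) = -63/41 + (11/38 + 38/45)/20 = -63/41 + (1939/1710)*(1/20) = -63/41 + 1939/34200 = -2075101/1402200 ≈ -1.4799)
h**2 = (-2075101/1402200)**2 = 4306044160201/1966164840000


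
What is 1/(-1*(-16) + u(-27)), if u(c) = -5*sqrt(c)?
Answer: 16/931 + 15*I*sqrt(3)/931 ≈ 0.017186 + 0.027906*I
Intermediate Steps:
1/(-1*(-16) + u(-27)) = 1/(-1*(-16) - 15*I*sqrt(3)) = 1/(16 - 15*I*sqrt(3))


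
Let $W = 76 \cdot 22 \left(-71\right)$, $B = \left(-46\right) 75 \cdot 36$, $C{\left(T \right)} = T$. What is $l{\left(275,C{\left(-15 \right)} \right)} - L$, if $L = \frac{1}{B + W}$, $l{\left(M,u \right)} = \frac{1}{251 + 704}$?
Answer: $\frac{243867}{231980960} \approx 0.0010512$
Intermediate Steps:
$B = -124200$ ($B = \left(-3450\right) 36 = -124200$)
$W = -118712$ ($W = 1672 \left(-71\right) = -118712$)
$l{\left(M,u \right)} = \frac{1}{955}$
$L = - \frac{1}{242912}$ ($L = \frac{1}{-124200 - 118712} = \frac{1}{-242912} = - \frac{1}{242912} \approx -4.1167 \cdot 10^{-6}$)
$l{\left(275,C{\left(-15 \right)} \right)} - L = \frac{1}{955} - - \frac{1}{242912} = \frac{1}{955} + \frac{1}{242912} = \frac{243867}{231980960}$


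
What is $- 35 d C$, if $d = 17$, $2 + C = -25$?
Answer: $16065$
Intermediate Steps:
$C = -27$ ($C = -2 - 25 = -27$)
$- 35 d C = \left(-35\right) 17 \left(-27\right) = \left(-595\right) \left(-27\right) = 16065$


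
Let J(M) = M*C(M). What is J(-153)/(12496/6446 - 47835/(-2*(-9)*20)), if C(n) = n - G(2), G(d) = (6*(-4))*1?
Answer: -15421176/102305 ≈ -150.74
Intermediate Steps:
G(d) = -24 (G(d) = -24*1 = -24)
C(n) = 24 + n (C(n) = n - 1*(-24) = n + 24 = 24 + n)
J(M) = M*(24 + M)
J(-153)/(12496/6446 - 47835/(-2*(-9)*20)) = (-153*(24 - 153))/(12496/6446 - 47835/(-2*(-9)*20)) = (-153*(-129))/(12496*(1/6446) - 47835/(18*20)) = 19737/(568/293 - 47835/360) = 19737/(568/293 - 47835*1/360) = 19737/(568/293 - 1063/8) = 19737/(-306915/2344) = 19737*(-2344/306915) = -15421176/102305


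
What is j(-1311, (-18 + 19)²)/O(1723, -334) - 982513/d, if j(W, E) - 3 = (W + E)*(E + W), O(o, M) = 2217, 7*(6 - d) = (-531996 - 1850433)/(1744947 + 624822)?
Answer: -1712306794228622/10759072179 ≈ -1.5915e+5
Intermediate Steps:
d = 4852987/789923 (d = 6 - (-531996 - 1850433)/(7*(1744947 + 624822)) = 6 - (-340347)/2369769 = 6 - ⅐*(-794143/789923) = 6 + 113449/789923 = 4852987/789923 ≈ 6.1436)
j(W, E) = 3 + (E + W)² (j(W, E) = 3 + (W + E)*(E + W) = 3 + (E + W)*(E + W) = 3 + (E + W)²)
j(-1311, (-18 + 19)²)/O(1723, -334) - 982513/d = (3 + ((-18 + 19)² - 1311)²)/2217 - 982513/4852987/789923 = (3 + (1² - 1311)²)*(1/2217) - 982513*789923/4852987 = (3 + (1 - 1311)²)*(1/2217) - 776109616499/4852987 = (3 + (-1310)²)*(1/2217) - 776109616499/4852987 = (3 + 1716100)*(1/2217) - 776109616499/4852987 = 1716103*(1/2217) - 776109616499/4852987 = 1716103/2217 - 776109616499/4852987 = -1712306794228622/10759072179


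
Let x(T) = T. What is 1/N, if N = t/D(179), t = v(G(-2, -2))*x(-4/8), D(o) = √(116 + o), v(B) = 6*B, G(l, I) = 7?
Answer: -√295/21 ≈ -0.81788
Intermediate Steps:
t = -21 (t = (6*7)*(-4/8) = 42*(-4*⅛) = 42*(-½) = -21)
N = -21*√295/295 (N = -21/√(116 + 179) = -21*√295/295 ≈ -1.2227)
1/N = 1/(-21*√295/295) = -√295/21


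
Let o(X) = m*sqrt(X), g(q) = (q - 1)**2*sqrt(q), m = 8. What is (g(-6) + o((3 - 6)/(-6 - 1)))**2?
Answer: -100650/7 + 336*I*sqrt(14) ≈ -14379.0 + 1257.2*I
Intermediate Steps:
g(q) = sqrt(q)*(-1 + q)**2 (g(q) = (-1 + q)**2*sqrt(q) = sqrt(q)*(-1 + q)**2)
o(X) = 8*sqrt(X)
(g(-6) + o((3 - 6)/(-6 - 1)))**2 = (sqrt(-6)*(-1 - 6)**2 + 8*sqrt((3 - 6)/(-6 - 1)))**2 = ((I*sqrt(6))*(-7)**2 + 8*sqrt(-3/(-7)))**2 = ((I*sqrt(6))*49 + 8*sqrt(-3*(-1/7)))**2 = (49*I*sqrt(6) + 8*sqrt(3/7))**2 = (49*I*sqrt(6) + 8*(sqrt(21)/7))**2 = (49*I*sqrt(6) + 8*sqrt(21)/7)**2 = (8*sqrt(21)/7 + 49*I*sqrt(6))**2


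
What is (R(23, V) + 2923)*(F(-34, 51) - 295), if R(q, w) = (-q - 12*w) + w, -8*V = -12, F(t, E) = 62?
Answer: -1343711/2 ≈ -6.7186e+5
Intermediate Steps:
V = 3/2 (V = -⅛*(-12) = 3/2 ≈ 1.5000)
R(q, w) = -q - 11*w
(R(23, V) + 2923)*(F(-34, 51) - 295) = ((-1*23 - 11*3/2) + 2923)*(62 - 295) = ((-23 - 33/2) + 2923)*(-233) = (-79/2 + 2923)*(-233) = (5767/2)*(-233) = -1343711/2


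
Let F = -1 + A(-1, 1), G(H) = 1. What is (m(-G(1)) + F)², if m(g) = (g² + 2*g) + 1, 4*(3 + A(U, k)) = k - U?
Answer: 49/4 ≈ 12.250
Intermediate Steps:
A(U, k) = -3 - U/4 + k/4 (A(U, k) = -3 + (k - U)/4 = -3 + (-U/4 + k/4) = -3 - U/4 + k/4)
F = -7/2 (F = -1 + (-3 - ¼*(-1) + (¼)*1) = -1 + (-3 + ¼ + ¼) = -1 - 5/2 = -7/2 ≈ -3.5000)
m(g) = 1 + g² + 2*g
(m(-G(1)) + F)² = ((1 + (-1*1)² + 2*(-1*1)) - 7/2)² = ((1 + (-1)² + 2*(-1)) - 7/2)² = ((1 + 1 - 2) - 7/2)² = (0 - 7/2)² = (-7/2)² = 49/4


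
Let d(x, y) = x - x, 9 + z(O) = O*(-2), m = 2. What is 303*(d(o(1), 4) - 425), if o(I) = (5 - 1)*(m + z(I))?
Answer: -128775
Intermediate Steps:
z(O) = -9 - 2*O (z(O) = -9 + O*(-2) = -9 - 2*O)
o(I) = -28 - 8*I (o(I) = (5 - 1)*(2 + (-9 - 2*I)) = 4*(-7 - 2*I) = -28 - 8*I)
d(x, y) = 0
303*(d(o(1), 4) - 425) = 303*(0 - 425) = 303*(-425) = -128775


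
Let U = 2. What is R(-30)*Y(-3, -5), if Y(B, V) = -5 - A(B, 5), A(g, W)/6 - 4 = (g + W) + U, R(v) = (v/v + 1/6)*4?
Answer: -742/3 ≈ -247.33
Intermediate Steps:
R(v) = 14/3 (R(v) = (1 + 1*(⅙))*4 = (1 + ⅙)*4 = (7/6)*4 = 14/3)
A(g, W) = 36 + 6*W + 6*g (A(g, W) = 24 + 6*((g + W) + 2) = 24 + 6*((W + g) + 2) = 24 + 6*(2 + W + g) = 24 + (12 + 6*W + 6*g) = 36 + 6*W + 6*g)
Y(B, V) = -71 - 6*B (Y(B, V) = -5 - (36 + 6*5 + 6*B) = -5 - (36 + 30 + 6*B) = -5 - (66 + 6*B) = -5 + (-66 - 6*B) = -71 - 6*B)
R(-30)*Y(-3, -5) = 14*(-71 - 6*(-3))/3 = 14*(-71 + 18)/3 = (14/3)*(-53) = -742/3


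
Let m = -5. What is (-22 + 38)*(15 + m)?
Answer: 160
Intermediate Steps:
(-22 + 38)*(15 + m) = (-22 + 38)*(15 - 5) = 16*10 = 160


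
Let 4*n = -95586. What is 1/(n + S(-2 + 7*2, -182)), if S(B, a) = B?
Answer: -2/47769 ≈ -4.1868e-5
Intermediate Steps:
n = -47793/2 (n = (¼)*(-95586) = -47793/2 ≈ -23897.)
1/(n + S(-2 + 7*2, -182)) = 1/(-47793/2 + (-2 + 7*2)) = 1/(-47793/2 + (-2 + 14)) = 1/(-47793/2 + 12) = 1/(-47769/2) = -2/47769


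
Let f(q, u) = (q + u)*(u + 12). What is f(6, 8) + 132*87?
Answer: 11764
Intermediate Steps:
f(q, u) = (12 + u)*(q + u) (f(q, u) = (q + u)*(12 + u) = (12 + u)*(q + u))
f(6, 8) + 132*87 = (8² + 12*6 + 12*8 + 6*8) + 132*87 = (64 + 72 + 96 + 48) + 11484 = 280 + 11484 = 11764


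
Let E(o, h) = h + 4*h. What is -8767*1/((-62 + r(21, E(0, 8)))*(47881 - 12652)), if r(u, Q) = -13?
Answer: 8767/2642175 ≈ 0.0033181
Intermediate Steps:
E(o, h) = 5*h
-8767*1/((-62 + r(21, E(0, 8)))*(47881 - 12652)) = -8767*1/((-62 - 13)*(47881 - 12652)) = -8767/((-75*35229)) = -8767/(-2642175) = -8767*(-1/2642175) = 8767/2642175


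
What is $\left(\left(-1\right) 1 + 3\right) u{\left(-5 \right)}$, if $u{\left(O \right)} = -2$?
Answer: $-4$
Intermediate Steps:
$\left(\left(-1\right) 1 + 3\right) u{\left(-5 \right)} = \left(\left(-1\right) 1 + 3\right) \left(-2\right) = \left(-1 + 3\right) \left(-2\right) = 2 \left(-2\right) = -4$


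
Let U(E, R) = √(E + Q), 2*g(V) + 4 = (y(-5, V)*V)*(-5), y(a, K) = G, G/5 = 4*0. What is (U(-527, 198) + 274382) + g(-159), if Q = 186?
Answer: 274380 + I*√341 ≈ 2.7438e+5 + 18.466*I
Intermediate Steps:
G = 0 (G = 5*(4*0) = 5*0 = 0)
y(a, K) = 0
g(V) = -2 (g(V) = -2 + ((0*V)*(-5))/2 = -2 + (0*(-5))/2 = -2 + (½)*0 = -2 + 0 = -2)
U(E, R) = √(186 + E) (U(E, R) = √(E + 186) = √(186 + E))
(U(-527, 198) + 274382) + g(-159) = (√(186 - 527) + 274382) - 2 = (√(-341) + 274382) - 2 = (I*√341 + 274382) - 2 = (274382 + I*√341) - 2 = 274380 + I*√341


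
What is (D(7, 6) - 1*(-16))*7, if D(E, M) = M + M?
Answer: 196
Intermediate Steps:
D(E, M) = 2*M
(D(7, 6) - 1*(-16))*7 = (2*6 - 1*(-16))*7 = (12 + 16)*7 = 28*7 = 196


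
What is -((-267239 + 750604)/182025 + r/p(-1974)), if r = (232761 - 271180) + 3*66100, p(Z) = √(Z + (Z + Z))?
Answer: -96673/36405 + 159881*I*√658/1974 ≈ -2.6555 + 2077.6*I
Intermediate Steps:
p(Z) = √3*√Z (p(Z) = √(Z + 2*Z) = √(3*Z) = √3*√Z)
r = 159881 (r = -38419 + 198300 = 159881)
-((-267239 + 750604)/182025 + r/p(-1974)) = -((-267239 + 750604)/182025 + 159881/((√3*√(-1974)))) = -(483365*(1/182025) + 159881/((√3*(I*√1974)))) = -(96673/36405 + 159881/((3*I*√658))) = -(96673/36405 + 159881*(-I*√658/1974)) = -(96673/36405 - 159881*I*√658/1974) = -96673/36405 + 159881*I*√658/1974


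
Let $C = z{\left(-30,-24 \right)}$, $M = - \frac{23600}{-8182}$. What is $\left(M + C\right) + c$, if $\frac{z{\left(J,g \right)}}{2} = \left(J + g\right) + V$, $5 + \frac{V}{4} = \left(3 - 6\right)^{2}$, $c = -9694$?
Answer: $- \frac{39957270}{4091} \approx -9767.1$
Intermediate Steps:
$V = 16$ ($V = -20 + 4 \left(3 - 6\right)^{2} = -20 + 4 \left(-3\right)^{2} = -20 + 4 \cdot 9 = -20 + 36 = 16$)
$z{\left(J,g \right)} = 32 + 2 J + 2 g$ ($z{\left(J,g \right)} = 2 \left(\left(J + g\right) + 16\right) = 2 \left(16 + J + g\right) = 32 + 2 J + 2 g$)
$M = \frac{11800}{4091}$ ($M = \left(-23600\right) \left(- \frac{1}{8182}\right) = \frac{11800}{4091} \approx 2.8844$)
$C = -76$ ($C = 32 + 2 \left(-30\right) + 2 \left(-24\right) = 32 - 60 - 48 = -76$)
$\left(M + C\right) + c = \left(\frac{11800}{4091} - 76\right) - 9694 = - \frac{299116}{4091} - 9694 = - \frac{39957270}{4091}$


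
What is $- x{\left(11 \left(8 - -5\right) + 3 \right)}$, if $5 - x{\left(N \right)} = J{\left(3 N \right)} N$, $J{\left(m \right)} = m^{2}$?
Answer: $28009219$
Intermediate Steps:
$x{\left(N \right)} = 5 - 9 N^{3}$ ($x{\left(N \right)} = 5 - \left(3 N\right)^{2} N = 5 - 9 N^{2} N = 5 - 9 N^{3}$)
$- x{\left(11 \left(8 - -5\right) + 3 \right)} = - (5 - 9 \left(11 \left(8 - -5\right) + 3\right)^{3}) = - (5 - 9 \left(11 \left(8 + 5\right) + 3\right)^{3}) = - (5 - 9 \left(11 \cdot 13 + 3\right)^{3}) = - (5 - 9 \left(143 + 3\right)^{3}) = - (5 - 9 \cdot 146^{3}) = - (5 - 28009224) = \left(-1\right) \left(-28009219\right) = 28009219$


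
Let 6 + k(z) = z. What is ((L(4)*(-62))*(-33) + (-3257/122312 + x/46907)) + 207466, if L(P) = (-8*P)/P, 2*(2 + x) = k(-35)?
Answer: 1096384294736313/5737288984 ≈ 1.9110e+5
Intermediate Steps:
k(z) = -6 + z
x = -45/2 (x = -2 + (-6 - 35)/2 = -2 + (1/2)*(-41) = -2 - 41/2 = -45/2 ≈ -22.500)
L(P) = -8
((L(4)*(-62))*(-33) + (-3257/122312 + x/46907)) + 207466 = (-8*(-62)*(-33) + (-3257/122312 - 45/2/46907)) + 207466 = (496*(-33) + (-3257*1/122312 - 45/2*1/46907)) + 207466 = (-16368 + (-3257/122312 - 45/93814)) + 207466 = (-16368 - 155528119/5737288984) + 207466 = -93908101618231/5737288984 + 207466 = 1096384294736313/5737288984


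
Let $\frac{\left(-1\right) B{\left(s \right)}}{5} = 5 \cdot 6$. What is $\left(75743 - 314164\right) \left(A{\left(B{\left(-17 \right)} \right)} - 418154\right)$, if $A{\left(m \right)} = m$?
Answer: $99732457984$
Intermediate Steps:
$B{\left(s \right)} = -150$ ($B{\left(s \right)} = - 5 \cdot 5 \cdot 6 = \left(-5\right) 30 = -150$)
$\left(75743 - 314164\right) \left(A{\left(B{\left(-17 \right)} \right)} - 418154\right) = \left(75743 - 314164\right) \left(-150 - 418154\right) = \left(-238421\right) \left(-418304\right) = 99732457984$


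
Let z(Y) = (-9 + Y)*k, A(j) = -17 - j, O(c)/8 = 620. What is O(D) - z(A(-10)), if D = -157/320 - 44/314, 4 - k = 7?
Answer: 4912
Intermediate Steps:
k = -3 (k = 4 - 1*7 = 4 - 7 = -3)
D = -31689/50240 (D = -157*1/320 - 44*1/314 = -157/320 - 22/157 = -31689/50240 ≈ -0.63075)
O(c) = 4960 (O(c) = 8*620 = 4960)
z(Y) = 27 - 3*Y (z(Y) = (-9 + Y)*(-3) = 27 - 3*Y)
O(D) - z(A(-10)) = 4960 - (27 - 3*(-17 - 1*(-10))) = 4960 - (27 - 3*(-17 + 10)) = 4960 - (27 - 3*(-7)) = 4960 - (27 + 21) = 4960 - 1*48 = 4960 - 48 = 4912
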